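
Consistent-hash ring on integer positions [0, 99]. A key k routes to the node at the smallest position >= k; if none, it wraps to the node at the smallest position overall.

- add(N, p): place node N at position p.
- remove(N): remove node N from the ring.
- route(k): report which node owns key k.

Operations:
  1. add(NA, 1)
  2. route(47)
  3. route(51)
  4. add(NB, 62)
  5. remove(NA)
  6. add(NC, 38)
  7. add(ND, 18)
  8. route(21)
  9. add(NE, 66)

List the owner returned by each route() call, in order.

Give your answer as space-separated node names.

Op 1: add NA@1 -> ring=[1:NA]
Op 2: route key 47: none >= 47, wrap to smallest pos 1 -> NA
Op 3: route key 51: none >= 51, wrap to smallest pos 1 -> NA
Op 4: add NB@62 -> ring=[1:NA,62:NB]
Op 5: remove NA -> ring=[62:NB]
Op 6: add NC@38 -> ring=[38:NC,62:NB]
Op 7: add ND@18 -> ring=[18:ND,38:NC,62:NB]
Op 8: route key 21: smallest pos >= 21 is 38 -> NC
Op 9: add NE@66 -> ring=[18:ND,38:NC,62:NB,66:NE]

Answer: NA NA NC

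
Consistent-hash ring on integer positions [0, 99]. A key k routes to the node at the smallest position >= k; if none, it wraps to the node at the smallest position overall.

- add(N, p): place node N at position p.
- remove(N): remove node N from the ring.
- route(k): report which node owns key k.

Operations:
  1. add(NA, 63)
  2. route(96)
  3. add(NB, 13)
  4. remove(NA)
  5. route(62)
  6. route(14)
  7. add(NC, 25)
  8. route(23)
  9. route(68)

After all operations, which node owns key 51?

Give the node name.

Answer: NB

Derivation:
Op 1: add NA@63 -> ring=[63:NA]
Op 2: route key 96: none >= 96, wrap to smallest pos 63 -> NA
Op 3: add NB@13 -> ring=[13:NB,63:NA]
Op 4: remove NA -> ring=[13:NB]
Op 5: route key 62: none >= 62, wrap to smallest pos 13 -> NB
Op 6: route key 14: none >= 14, wrap to smallest pos 13 -> NB
Op 7: add NC@25 -> ring=[13:NB,25:NC]
Op 8: route key 23: smallest pos >= 23 is 25 -> NC
Op 9: route key 68: none >= 68, wrap to smallest pos 13 -> NB
Final route key 51: none >= 51, wrap to smallest pos 13 -> NB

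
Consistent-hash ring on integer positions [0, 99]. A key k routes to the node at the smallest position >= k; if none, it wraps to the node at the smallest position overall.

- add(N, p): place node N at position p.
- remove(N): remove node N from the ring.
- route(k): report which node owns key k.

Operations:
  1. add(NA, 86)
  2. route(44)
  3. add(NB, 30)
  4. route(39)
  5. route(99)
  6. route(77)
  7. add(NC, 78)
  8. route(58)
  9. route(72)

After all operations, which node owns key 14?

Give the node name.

Answer: NB

Derivation:
Op 1: add NA@86 -> ring=[86:NA]
Op 2: route key 44: smallest pos >= 44 is 86 -> NA
Op 3: add NB@30 -> ring=[30:NB,86:NA]
Op 4: route key 39: smallest pos >= 39 is 86 -> NA
Op 5: route key 99: none >= 99, wrap to smallest pos 30 -> NB
Op 6: route key 77: smallest pos >= 77 is 86 -> NA
Op 7: add NC@78 -> ring=[30:NB,78:NC,86:NA]
Op 8: route key 58: smallest pos >= 58 is 78 -> NC
Op 9: route key 72: smallest pos >= 72 is 78 -> NC
Final route key 14: smallest pos >= 14 is 30 -> NB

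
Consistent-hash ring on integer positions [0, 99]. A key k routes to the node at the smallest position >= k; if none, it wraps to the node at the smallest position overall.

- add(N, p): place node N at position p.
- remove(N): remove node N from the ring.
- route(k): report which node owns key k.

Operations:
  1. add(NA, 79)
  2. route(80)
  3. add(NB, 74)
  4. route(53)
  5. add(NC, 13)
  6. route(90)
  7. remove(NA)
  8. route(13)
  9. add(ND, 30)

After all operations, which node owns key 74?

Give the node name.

Answer: NB

Derivation:
Op 1: add NA@79 -> ring=[79:NA]
Op 2: route key 80: none >= 80, wrap to smallest pos 79 -> NA
Op 3: add NB@74 -> ring=[74:NB,79:NA]
Op 4: route key 53: smallest pos >= 53 is 74 -> NB
Op 5: add NC@13 -> ring=[13:NC,74:NB,79:NA]
Op 6: route key 90: none >= 90, wrap to smallest pos 13 -> NC
Op 7: remove NA -> ring=[13:NC,74:NB]
Op 8: route key 13: smallest pos >= 13 is 13 -> NC
Op 9: add ND@30 -> ring=[13:NC,30:ND,74:NB]
Final route key 74: smallest pos >= 74 is 74 -> NB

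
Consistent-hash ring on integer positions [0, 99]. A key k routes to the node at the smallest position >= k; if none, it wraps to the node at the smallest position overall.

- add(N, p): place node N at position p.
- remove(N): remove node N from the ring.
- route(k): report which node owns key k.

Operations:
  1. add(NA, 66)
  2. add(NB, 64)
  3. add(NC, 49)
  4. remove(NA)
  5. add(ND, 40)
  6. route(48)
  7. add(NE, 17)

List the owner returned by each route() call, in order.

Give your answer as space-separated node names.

Answer: NC

Derivation:
Op 1: add NA@66 -> ring=[66:NA]
Op 2: add NB@64 -> ring=[64:NB,66:NA]
Op 3: add NC@49 -> ring=[49:NC,64:NB,66:NA]
Op 4: remove NA -> ring=[49:NC,64:NB]
Op 5: add ND@40 -> ring=[40:ND,49:NC,64:NB]
Op 6: route key 48: smallest pos >= 48 is 49 -> NC
Op 7: add NE@17 -> ring=[17:NE,40:ND,49:NC,64:NB]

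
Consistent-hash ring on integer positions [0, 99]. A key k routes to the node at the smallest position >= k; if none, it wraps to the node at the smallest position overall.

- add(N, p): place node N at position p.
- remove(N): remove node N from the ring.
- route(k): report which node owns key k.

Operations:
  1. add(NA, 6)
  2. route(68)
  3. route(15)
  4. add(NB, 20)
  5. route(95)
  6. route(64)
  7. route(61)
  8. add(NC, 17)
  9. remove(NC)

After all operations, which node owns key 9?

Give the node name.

Op 1: add NA@6 -> ring=[6:NA]
Op 2: route key 68: none >= 68, wrap to smallest pos 6 -> NA
Op 3: route key 15: none >= 15, wrap to smallest pos 6 -> NA
Op 4: add NB@20 -> ring=[6:NA,20:NB]
Op 5: route key 95: none >= 95, wrap to smallest pos 6 -> NA
Op 6: route key 64: none >= 64, wrap to smallest pos 6 -> NA
Op 7: route key 61: none >= 61, wrap to smallest pos 6 -> NA
Op 8: add NC@17 -> ring=[6:NA,17:NC,20:NB]
Op 9: remove NC -> ring=[6:NA,20:NB]
Final route key 9: smallest pos >= 9 is 20 -> NB

Answer: NB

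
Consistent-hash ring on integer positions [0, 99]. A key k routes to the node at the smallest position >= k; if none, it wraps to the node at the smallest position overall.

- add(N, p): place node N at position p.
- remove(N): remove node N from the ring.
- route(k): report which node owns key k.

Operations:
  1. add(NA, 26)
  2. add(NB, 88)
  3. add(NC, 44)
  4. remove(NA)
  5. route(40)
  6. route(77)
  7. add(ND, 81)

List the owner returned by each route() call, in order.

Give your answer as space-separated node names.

Op 1: add NA@26 -> ring=[26:NA]
Op 2: add NB@88 -> ring=[26:NA,88:NB]
Op 3: add NC@44 -> ring=[26:NA,44:NC,88:NB]
Op 4: remove NA -> ring=[44:NC,88:NB]
Op 5: route key 40: smallest pos >= 40 is 44 -> NC
Op 6: route key 77: smallest pos >= 77 is 88 -> NB
Op 7: add ND@81 -> ring=[44:NC,81:ND,88:NB]

Answer: NC NB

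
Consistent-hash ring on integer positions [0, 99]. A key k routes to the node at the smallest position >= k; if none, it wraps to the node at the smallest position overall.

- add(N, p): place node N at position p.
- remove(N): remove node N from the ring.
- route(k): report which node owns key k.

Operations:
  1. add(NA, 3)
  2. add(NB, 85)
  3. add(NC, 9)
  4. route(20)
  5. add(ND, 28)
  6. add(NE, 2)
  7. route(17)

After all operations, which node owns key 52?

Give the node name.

Op 1: add NA@3 -> ring=[3:NA]
Op 2: add NB@85 -> ring=[3:NA,85:NB]
Op 3: add NC@9 -> ring=[3:NA,9:NC,85:NB]
Op 4: route key 20: smallest pos >= 20 is 85 -> NB
Op 5: add ND@28 -> ring=[3:NA,9:NC,28:ND,85:NB]
Op 6: add NE@2 -> ring=[2:NE,3:NA,9:NC,28:ND,85:NB]
Op 7: route key 17: smallest pos >= 17 is 28 -> ND
Final route key 52: smallest pos >= 52 is 85 -> NB

Answer: NB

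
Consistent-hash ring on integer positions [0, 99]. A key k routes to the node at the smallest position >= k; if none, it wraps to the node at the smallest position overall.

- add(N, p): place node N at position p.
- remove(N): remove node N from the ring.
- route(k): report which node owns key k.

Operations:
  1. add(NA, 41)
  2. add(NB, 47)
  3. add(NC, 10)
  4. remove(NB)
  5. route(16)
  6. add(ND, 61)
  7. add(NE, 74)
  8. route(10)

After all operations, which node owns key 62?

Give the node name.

Op 1: add NA@41 -> ring=[41:NA]
Op 2: add NB@47 -> ring=[41:NA,47:NB]
Op 3: add NC@10 -> ring=[10:NC,41:NA,47:NB]
Op 4: remove NB -> ring=[10:NC,41:NA]
Op 5: route key 16: smallest pos >= 16 is 41 -> NA
Op 6: add ND@61 -> ring=[10:NC,41:NA,61:ND]
Op 7: add NE@74 -> ring=[10:NC,41:NA,61:ND,74:NE]
Op 8: route key 10: smallest pos >= 10 is 10 -> NC
Final route key 62: smallest pos >= 62 is 74 -> NE

Answer: NE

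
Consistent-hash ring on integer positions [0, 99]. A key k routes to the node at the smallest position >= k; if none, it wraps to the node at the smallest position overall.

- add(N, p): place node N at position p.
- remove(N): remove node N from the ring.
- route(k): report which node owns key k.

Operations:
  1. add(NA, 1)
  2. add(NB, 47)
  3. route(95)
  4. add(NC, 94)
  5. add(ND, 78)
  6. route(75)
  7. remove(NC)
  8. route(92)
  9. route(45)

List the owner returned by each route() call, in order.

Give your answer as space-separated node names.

Answer: NA ND NA NB

Derivation:
Op 1: add NA@1 -> ring=[1:NA]
Op 2: add NB@47 -> ring=[1:NA,47:NB]
Op 3: route key 95: none >= 95, wrap to smallest pos 1 -> NA
Op 4: add NC@94 -> ring=[1:NA,47:NB,94:NC]
Op 5: add ND@78 -> ring=[1:NA,47:NB,78:ND,94:NC]
Op 6: route key 75: smallest pos >= 75 is 78 -> ND
Op 7: remove NC -> ring=[1:NA,47:NB,78:ND]
Op 8: route key 92: none >= 92, wrap to smallest pos 1 -> NA
Op 9: route key 45: smallest pos >= 45 is 47 -> NB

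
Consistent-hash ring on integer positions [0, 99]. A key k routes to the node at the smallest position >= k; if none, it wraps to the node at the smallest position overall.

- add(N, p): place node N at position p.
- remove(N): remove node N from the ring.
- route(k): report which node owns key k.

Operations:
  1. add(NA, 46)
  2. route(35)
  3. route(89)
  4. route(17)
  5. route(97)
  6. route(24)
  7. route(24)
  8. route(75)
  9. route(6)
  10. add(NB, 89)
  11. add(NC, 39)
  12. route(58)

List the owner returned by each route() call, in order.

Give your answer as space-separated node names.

Answer: NA NA NA NA NA NA NA NA NB

Derivation:
Op 1: add NA@46 -> ring=[46:NA]
Op 2: route key 35: smallest pos >= 35 is 46 -> NA
Op 3: route key 89: none >= 89, wrap to smallest pos 46 -> NA
Op 4: route key 17: smallest pos >= 17 is 46 -> NA
Op 5: route key 97: none >= 97, wrap to smallest pos 46 -> NA
Op 6: route key 24: smallest pos >= 24 is 46 -> NA
Op 7: route key 24: smallest pos >= 24 is 46 -> NA
Op 8: route key 75: none >= 75, wrap to smallest pos 46 -> NA
Op 9: route key 6: smallest pos >= 6 is 46 -> NA
Op 10: add NB@89 -> ring=[46:NA,89:NB]
Op 11: add NC@39 -> ring=[39:NC,46:NA,89:NB]
Op 12: route key 58: smallest pos >= 58 is 89 -> NB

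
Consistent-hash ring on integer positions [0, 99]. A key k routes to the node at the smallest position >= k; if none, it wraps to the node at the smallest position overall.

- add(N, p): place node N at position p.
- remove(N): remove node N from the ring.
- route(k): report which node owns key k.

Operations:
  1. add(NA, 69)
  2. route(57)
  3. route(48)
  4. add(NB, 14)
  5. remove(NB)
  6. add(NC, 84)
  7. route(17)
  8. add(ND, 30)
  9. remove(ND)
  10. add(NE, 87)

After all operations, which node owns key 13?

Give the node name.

Answer: NA

Derivation:
Op 1: add NA@69 -> ring=[69:NA]
Op 2: route key 57: smallest pos >= 57 is 69 -> NA
Op 3: route key 48: smallest pos >= 48 is 69 -> NA
Op 4: add NB@14 -> ring=[14:NB,69:NA]
Op 5: remove NB -> ring=[69:NA]
Op 6: add NC@84 -> ring=[69:NA,84:NC]
Op 7: route key 17: smallest pos >= 17 is 69 -> NA
Op 8: add ND@30 -> ring=[30:ND,69:NA,84:NC]
Op 9: remove ND -> ring=[69:NA,84:NC]
Op 10: add NE@87 -> ring=[69:NA,84:NC,87:NE]
Final route key 13: smallest pos >= 13 is 69 -> NA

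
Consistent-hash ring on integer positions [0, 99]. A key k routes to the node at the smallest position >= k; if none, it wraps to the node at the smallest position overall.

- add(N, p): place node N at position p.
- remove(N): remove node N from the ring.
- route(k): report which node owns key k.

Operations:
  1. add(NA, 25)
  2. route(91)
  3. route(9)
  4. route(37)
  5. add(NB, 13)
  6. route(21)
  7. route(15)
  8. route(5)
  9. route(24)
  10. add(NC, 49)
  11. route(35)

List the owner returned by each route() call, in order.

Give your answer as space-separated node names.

Answer: NA NA NA NA NA NB NA NC

Derivation:
Op 1: add NA@25 -> ring=[25:NA]
Op 2: route key 91: none >= 91, wrap to smallest pos 25 -> NA
Op 3: route key 9: smallest pos >= 9 is 25 -> NA
Op 4: route key 37: none >= 37, wrap to smallest pos 25 -> NA
Op 5: add NB@13 -> ring=[13:NB,25:NA]
Op 6: route key 21: smallest pos >= 21 is 25 -> NA
Op 7: route key 15: smallest pos >= 15 is 25 -> NA
Op 8: route key 5: smallest pos >= 5 is 13 -> NB
Op 9: route key 24: smallest pos >= 24 is 25 -> NA
Op 10: add NC@49 -> ring=[13:NB,25:NA,49:NC]
Op 11: route key 35: smallest pos >= 35 is 49 -> NC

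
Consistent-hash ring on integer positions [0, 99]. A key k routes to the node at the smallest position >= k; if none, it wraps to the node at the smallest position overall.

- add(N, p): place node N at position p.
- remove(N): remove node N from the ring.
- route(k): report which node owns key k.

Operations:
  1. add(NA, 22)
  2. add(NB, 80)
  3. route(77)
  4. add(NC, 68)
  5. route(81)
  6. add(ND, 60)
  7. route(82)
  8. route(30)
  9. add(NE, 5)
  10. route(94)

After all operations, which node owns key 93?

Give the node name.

Op 1: add NA@22 -> ring=[22:NA]
Op 2: add NB@80 -> ring=[22:NA,80:NB]
Op 3: route key 77: smallest pos >= 77 is 80 -> NB
Op 4: add NC@68 -> ring=[22:NA,68:NC,80:NB]
Op 5: route key 81: none >= 81, wrap to smallest pos 22 -> NA
Op 6: add ND@60 -> ring=[22:NA,60:ND,68:NC,80:NB]
Op 7: route key 82: none >= 82, wrap to smallest pos 22 -> NA
Op 8: route key 30: smallest pos >= 30 is 60 -> ND
Op 9: add NE@5 -> ring=[5:NE,22:NA,60:ND,68:NC,80:NB]
Op 10: route key 94: none >= 94, wrap to smallest pos 5 -> NE
Final route key 93: none >= 93, wrap to smallest pos 5 -> NE

Answer: NE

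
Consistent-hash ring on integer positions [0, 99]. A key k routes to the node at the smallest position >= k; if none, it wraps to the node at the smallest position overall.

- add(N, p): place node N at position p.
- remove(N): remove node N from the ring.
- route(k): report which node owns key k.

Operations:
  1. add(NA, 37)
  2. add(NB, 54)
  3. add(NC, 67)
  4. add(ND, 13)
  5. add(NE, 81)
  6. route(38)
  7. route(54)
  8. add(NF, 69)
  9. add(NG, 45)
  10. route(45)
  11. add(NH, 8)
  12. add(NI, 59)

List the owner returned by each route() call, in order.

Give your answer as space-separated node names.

Op 1: add NA@37 -> ring=[37:NA]
Op 2: add NB@54 -> ring=[37:NA,54:NB]
Op 3: add NC@67 -> ring=[37:NA,54:NB,67:NC]
Op 4: add ND@13 -> ring=[13:ND,37:NA,54:NB,67:NC]
Op 5: add NE@81 -> ring=[13:ND,37:NA,54:NB,67:NC,81:NE]
Op 6: route key 38: smallest pos >= 38 is 54 -> NB
Op 7: route key 54: smallest pos >= 54 is 54 -> NB
Op 8: add NF@69 -> ring=[13:ND,37:NA,54:NB,67:NC,69:NF,81:NE]
Op 9: add NG@45 -> ring=[13:ND,37:NA,45:NG,54:NB,67:NC,69:NF,81:NE]
Op 10: route key 45: smallest pos >= 45 is 45 -> NG
Op 11: add NH@8 -> ring=[8:NH,13:ND,37:NA,45:NG,54:NB,67:NC,69:NF,81:NE]
Op 12: add NI@59 -> ring=[8:NH,13:ND,37:NA,45:NG,54:NB,59:NI,67:NC,69:NF,81:NE]

Answer: NB NB NG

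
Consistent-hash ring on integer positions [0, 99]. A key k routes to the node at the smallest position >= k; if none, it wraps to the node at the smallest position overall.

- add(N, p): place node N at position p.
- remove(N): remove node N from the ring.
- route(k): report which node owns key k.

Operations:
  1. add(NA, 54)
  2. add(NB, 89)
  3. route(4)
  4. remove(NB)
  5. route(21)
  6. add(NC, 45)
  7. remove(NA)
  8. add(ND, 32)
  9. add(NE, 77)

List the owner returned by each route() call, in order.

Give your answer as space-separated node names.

Op 1: add NA@54 -> ring=[54:NA]
Op 2: add NB@89 -> ring=[54:NA,89:NB]
Op 3: route key 4: smallest pos >= 4 is 54 -> NA
Op 4: remove NB -> ring=[54:NA]
Op 5: route key 21: smallest pos >= 21 is 54 -> NA
Op 6: add NC@45 -> ring=[45:NC,54:NA]
Op 7: remove NA -> ring=[45:NC]
Op 8: add ND@32 -> ring=[32:ND,45:NC]
Op 9: add NE@77 -> ring=[32:ND,45:NC,77:NE]

Answer: NA NA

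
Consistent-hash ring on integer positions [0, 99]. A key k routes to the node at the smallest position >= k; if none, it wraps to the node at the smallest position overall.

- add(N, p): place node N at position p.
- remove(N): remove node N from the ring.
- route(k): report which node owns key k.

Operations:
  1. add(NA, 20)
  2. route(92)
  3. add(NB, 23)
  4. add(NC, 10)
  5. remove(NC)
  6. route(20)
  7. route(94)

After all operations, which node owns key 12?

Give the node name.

Op 1: add NA@20 -> ring=[20:NA]
Op 2: route key 92: none >= 92, wrap to smallest pos 20 -> NA
Op 3: add NB@23 -> ring=[20:NA,23:NB]
Op 4: add NC@10 -> ring=[10:NC,20:NA,23:NB]
Op 5: remove NC -> ring=[20:NA,23:NB]
Op 6: route key 20: smallest pos >= 20 is 20 -> NA
Op 7: route key 94: none >= 94, wrap to smallest pos 20 -> NA
Final route key 12: smallest pos >= 12 is 20 -> NA

Answer: NA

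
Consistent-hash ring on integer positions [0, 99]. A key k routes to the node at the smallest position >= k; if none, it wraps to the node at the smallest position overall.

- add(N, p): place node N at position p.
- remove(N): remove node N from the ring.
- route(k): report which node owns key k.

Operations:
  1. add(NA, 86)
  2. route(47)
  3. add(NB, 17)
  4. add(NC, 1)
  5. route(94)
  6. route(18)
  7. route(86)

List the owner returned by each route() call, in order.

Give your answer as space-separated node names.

Answer: NA NC NA NA

Derivation:
Op 1: add NA@86 -> ring=[86:NA]
Op 2: route key 47: smallest pos >= 47 is 86 -> NA
Op 3: add NB@17 -> ring=[17:NB,86:NA]
Op 4: add NC@1 -> ring=[1:NC,17:NB,86:NA]
Op 5: route key 94: none >= 94, wrap to smallest pos 1 -> NC
Op 6: route key 18: smallest pos >= 18 is 86 -> NA
Op 7: route key 86: smallest pos >= 86 is 86 -> NA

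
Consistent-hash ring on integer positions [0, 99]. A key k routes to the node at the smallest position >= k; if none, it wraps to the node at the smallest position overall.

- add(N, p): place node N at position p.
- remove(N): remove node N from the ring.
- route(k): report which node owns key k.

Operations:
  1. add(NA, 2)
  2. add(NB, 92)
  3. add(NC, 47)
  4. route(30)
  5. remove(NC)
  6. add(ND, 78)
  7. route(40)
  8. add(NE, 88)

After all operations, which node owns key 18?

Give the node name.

Answer: ND

Derivation:
Op 1: add NA@2 -> ring=[2:NA]
Op 2: add NB@92 -> ring=[2:NA,92:NB]
Op 3: add NC@47 -> ring=[2:NA,47:NC,92:NB]
Op 4: route key 30: smallest pos >= 30 is 47 -> NC
Op 5: remove NC -> ring=[2:NA,92:NB]
Op 6: add ND@78 -> ring=[2:NA,78:ND,92:NB]
Op 7: route key 40: smallest pos >= 40 is 78 -> ND
Op 8: add NE@88 -> ring=[2:NA,78:ND,88:NE,92:NB]
Final route key 18: smallest pos >= 18 is 78 -> ND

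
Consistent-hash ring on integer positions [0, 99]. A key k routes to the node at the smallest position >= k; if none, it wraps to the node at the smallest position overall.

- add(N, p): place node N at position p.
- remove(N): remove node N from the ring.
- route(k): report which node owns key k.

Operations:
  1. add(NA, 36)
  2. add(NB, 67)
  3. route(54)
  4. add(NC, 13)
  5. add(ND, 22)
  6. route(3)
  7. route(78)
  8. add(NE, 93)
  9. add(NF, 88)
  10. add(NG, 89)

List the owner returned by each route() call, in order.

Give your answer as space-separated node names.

Op 1: add NA@36 -> ring=[36:NA]
Op 2: add NB@67 -> ring=[36:NA,67:NB]
Op 3: route key 54: smallest pos >= 54 is 67 -> NB
Op 4: add NC@13 -> ring=[13:NC,36:NA,67:NB]
Op 5: add ND@22 -> ring=[13:NC,22:ND,36:NA,67:NB]
Op 6: route key 3: smallest pos >= 3 is 13 -> NC
Op 7: route key 78: none >= 78, wrap to smallest pos 13 -> NC
Op 8: add NE@93 -> ring=[13:NC,22:ND,36:NA,67:NB,93:NE]
Op 9: add NF@88 -> ring=[13:NC,22:ND,36:NA,67:NB,88:NF,93:NE]
Op 10: add NG@89 -> ring=[13:NC,22:ND,36:NA,67:NB,88:NF,89:NG,93:NE]

Answer: NB NC NC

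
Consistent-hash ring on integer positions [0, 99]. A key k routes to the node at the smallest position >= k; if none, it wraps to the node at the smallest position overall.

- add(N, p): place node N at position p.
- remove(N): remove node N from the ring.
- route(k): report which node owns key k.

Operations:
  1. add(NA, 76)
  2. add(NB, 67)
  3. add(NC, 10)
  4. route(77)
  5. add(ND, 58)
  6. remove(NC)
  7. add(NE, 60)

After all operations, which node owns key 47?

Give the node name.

Op 1: add NA@76 -> ring=[76:NA]
Op 2: add NB@67 -> ring=[67:NB,76:NA]
Op 3: add NC@10 -> ring=[10:NC,67:NB,76:NA]
Op 4: route key 77: none >= 77, wrap to smallest pos 10 -> NC
Op 5: add ND@58 -> ring=[10:NC,58:ND,67:NB,76:NA]
Op 6: remove NC -> ring=[58:ND,67:NB,76:NA]
Op 7: add NE@60 -> ring=[58:ND,60:NE,67:NB,76:NA]
Final route key 47: smallest pos >= 47 is 58 -> ND

Answer: ND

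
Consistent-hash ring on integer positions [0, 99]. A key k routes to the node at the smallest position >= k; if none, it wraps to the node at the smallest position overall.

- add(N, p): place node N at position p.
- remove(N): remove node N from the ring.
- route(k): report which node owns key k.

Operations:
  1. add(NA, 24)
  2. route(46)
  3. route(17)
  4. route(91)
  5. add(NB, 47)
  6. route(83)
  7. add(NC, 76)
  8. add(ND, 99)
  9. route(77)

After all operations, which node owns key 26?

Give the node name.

Answer: NB

Derivation:
Op 1: add NA@24 -> ring=[24:NA]
Op 2: route key 46: none >= 46, wrap to smallest pos 24 -> NA
Op 3: route key 17: smallest pos >= 17 is 24 -> NA
Op 4: route key 91: none >= 91, wrap to smallest pos 24 -> NA
Op 5: add NB@47 -> ring=[24:NA,47:NB]
Op 6: route key 83: none >= 83, wrap to smallest pos 24 -> NA
Op 7: add NC@76 -> ring=[24:NA,47:NB,76:NC]
Op 8: add ND@99 -> ring=[24:NA,47:NB,76:NC,99:ND]
Op 9: route key 77: smallest pos >= 77 is 99 -> ND
Final route key 26: smallest pos >= 26 is 47 -> NB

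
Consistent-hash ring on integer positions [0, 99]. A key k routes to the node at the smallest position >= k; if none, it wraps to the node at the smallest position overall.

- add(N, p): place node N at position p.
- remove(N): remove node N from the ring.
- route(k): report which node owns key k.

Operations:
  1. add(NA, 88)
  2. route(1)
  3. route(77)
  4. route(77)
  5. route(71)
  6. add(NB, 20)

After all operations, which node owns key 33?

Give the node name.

Answer: NA

Derivation:
Op 1: add NA@88 -> ring=[88:NA]
Op 2: route key 1: smallest pos >= 1 is 88 -> NA
Op 3: route key 77: smallest pos >= 77 is 88 -> NA
Op 4: route key 77: smallest pos >= 77 is 88 -> NA
Op 5: route key 71: smallest pos >= 71 is 88 -> NA
Op 6: add NB@20 -> ring=[20:NB,88:NA]
Final route key 33: smallest pos >= 33 is 88 -> NA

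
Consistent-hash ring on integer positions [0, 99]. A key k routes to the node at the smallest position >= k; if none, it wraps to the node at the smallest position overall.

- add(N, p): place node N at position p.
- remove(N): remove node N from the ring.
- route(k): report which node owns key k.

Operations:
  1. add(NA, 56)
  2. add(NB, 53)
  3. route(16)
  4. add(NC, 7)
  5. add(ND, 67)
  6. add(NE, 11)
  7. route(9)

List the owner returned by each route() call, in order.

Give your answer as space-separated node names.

Op 1: add NA@56 -> ring=[56:NA]
Op 2: add NB@53 -> ring=[53:NB,56:NA]
Op 3: route key 16: smallest pos >= 16 is 53 -> NB
Op 4: add NC@7 -> ring=[7:NC,53:NB,56:NA]
Op 5: add ND@67 -> ring=[7:NC,53:NB,56:NA,67:ND]
Op 6: add NE@11 -> ring=[7:NC,11:NE,53:NB,56:NA,67:ND]
Op 7: route key 9: smallest pos >= 9 is 11 -> NE

Answer: NB NE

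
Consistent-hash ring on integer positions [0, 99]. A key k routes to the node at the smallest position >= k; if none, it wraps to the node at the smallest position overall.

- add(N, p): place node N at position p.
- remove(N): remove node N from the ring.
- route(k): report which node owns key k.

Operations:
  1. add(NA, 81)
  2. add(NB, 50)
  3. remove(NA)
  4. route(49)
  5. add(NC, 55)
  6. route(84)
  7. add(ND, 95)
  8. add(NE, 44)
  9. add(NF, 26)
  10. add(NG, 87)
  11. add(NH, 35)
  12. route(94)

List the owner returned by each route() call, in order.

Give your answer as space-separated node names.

Answer: NB NB ND

Derivation:
Op 1: add NA@81 -> ring=[81:NA]
Op 2: add NB@50 -> ring=[50:NB,81:NA]
Op 3: remove NA -> ring=[50:NB]
Op 4: route key 49: smallest pos >= 49 is 50 -> NB
Op 5: add NC@55 -> ring=[50:NB,55:NC]
Op 6: route key 84: none >= 84, wrap to smallest pos 50 -> NB
Op 7: add ND@95 -> ring=[50:NB,55:NC,95:ND]
Op 8: add NE@44 -> ring=[44:NE,50:NB,55:NC,95:ND]
Op 9: add NF@26 -> ring=[26:NF,44:NE,50:NB,55:NC,95:ND]
Op 10: add NG@87 -> ring=[26:NF,44:NE,50:NB,55:NC,87:NG,95:ND]
Op 11: add NH@35 -> ring=[26:NF,35:NH,44:NE,50:NB,55:NC,87:NG,95:ND]
Op 12: route key 94: smallest pos >= 94 is 95 -> ND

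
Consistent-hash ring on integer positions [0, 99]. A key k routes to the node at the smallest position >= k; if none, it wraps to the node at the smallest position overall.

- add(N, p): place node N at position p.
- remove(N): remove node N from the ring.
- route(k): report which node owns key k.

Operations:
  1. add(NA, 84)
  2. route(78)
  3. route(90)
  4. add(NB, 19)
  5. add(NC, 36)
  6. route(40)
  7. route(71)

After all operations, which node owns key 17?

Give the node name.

Answer: NB

Derivation:
Op 1: add NA@84 -> ring=[84:NA]
Op 2: route key 78: smallest pos >= 78 is 84 -> NA
Op 3: route key 90: none >= 90, wrap to smallest pos 84 -> NA
Op 4: add NB@19 -> ring=[19:NB,84:NA]
Op 5: add NC@36 -> ring=[19:NB,36:NC,84:NA]
Op 6: route key 40: smallest pos >= 40 is 84 -> NA
Op 7: route key 71: smallest pos >= 71 is 84 -> NA
Final route key 17: smallest pos >= 17 is 19 -> NB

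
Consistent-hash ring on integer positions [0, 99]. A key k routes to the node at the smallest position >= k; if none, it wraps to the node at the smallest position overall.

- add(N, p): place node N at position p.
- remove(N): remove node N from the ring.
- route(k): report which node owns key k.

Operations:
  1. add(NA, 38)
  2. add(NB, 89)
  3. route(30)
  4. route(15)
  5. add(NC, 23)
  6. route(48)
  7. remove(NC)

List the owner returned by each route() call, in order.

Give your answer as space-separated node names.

Op 1: add NA@38 -> ring=[38:NA]
Op 2: add NB@89 -> ring=[38:NA,89:NB]
Op 3: route key 30: smallest pos >= 30 is 38 -> NA
Op 4: route key 15: smallest pos >= 15 is 38 -> NA
Op 5: add NC@23 -> ring=[23:NC,38:NA,89:NB]
Op 6: route key 48: smallest pos >= 48 is 89 -> NB
Op 7: remove NC -> ring=[38:NA,89:NB]

Answer: NA NA NB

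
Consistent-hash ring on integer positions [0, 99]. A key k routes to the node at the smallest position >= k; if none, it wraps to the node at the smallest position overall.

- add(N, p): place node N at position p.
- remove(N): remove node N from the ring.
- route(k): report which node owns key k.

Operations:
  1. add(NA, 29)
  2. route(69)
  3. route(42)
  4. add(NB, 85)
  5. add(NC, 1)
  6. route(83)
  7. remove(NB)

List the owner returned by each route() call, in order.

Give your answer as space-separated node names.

Op 1: add NA@29 -> ring=[29:NA]
Op 2: route key 69: none >= 69, wrap to smallest pos 29 -> NA
Op 3: route key 42: none >= 42, wrap to smallest pos 29 -> NA
Op 4: add NB@85 -> ring=[29:NA,85:NB]
Op 5: add NC@1 -> ring=[1:NC,29:NA,85:NB]
Op 6: route key 83: smallest pos >= 83 is 85 -> NB
Op 7: remove NB -> ring=[1:NC,29:NA]

Answer: NA NA NB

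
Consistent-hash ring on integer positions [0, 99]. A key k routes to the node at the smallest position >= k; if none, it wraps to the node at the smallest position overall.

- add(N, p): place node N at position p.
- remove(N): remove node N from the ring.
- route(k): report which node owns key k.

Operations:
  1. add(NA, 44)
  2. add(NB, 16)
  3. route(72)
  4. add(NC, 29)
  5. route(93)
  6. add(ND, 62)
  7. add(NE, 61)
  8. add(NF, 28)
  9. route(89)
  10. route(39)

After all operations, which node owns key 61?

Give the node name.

Op 1: add NA@44 -> ring=[44:NA]
Op 2: add NB@16 -> ring=[16:NB,44:NA]
Op 3: route key 72: none >= 72, wrap to smallest pos 16 -> NB
Op 4: add NC@29 -> ring=[16:NB,29:NC,44:NA]
Op 5: route key 93: none >= 93, wrap to smallest pos 16 -> NB
Op 6: add ND@62 -> ring=[16:NB,29:NC,44:NA,62:ND]
Op 7: add NE@61 -> ring=[16:NB,29:NC,44:NA,61:NE,62:ND]
Op 8: add NF@28 -> ring=[16:NB,28:NF,29:NC,44:NA,61:NE,62:ND]
Op 9: route key 89: none >= 89, wrap to smallest pos 16 -> NB
Op 10: route key 39: smallest pos >= 39 is 44 -> NA
Final route key 61: smallest pos >= 61 is 61 -> NE

Answer: NE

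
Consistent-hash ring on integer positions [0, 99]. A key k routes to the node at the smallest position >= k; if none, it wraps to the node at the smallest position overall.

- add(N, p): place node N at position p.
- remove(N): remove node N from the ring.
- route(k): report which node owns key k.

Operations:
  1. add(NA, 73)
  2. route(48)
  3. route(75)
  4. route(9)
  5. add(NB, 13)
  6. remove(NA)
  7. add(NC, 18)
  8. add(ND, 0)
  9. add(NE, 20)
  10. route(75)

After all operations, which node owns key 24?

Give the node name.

Answer: ND

Derivation:
Op 1: add NA@73 -> ring=[73:NA]
Op 2: route key 48: smallest pos >= 48 is 73 -> NA
Op 3: route key 75: none >= 75, wrap to smallest pos 73 -> NA
Op 4: route key 9: smallest pos >= 9 is 73 -> NA
Op 5: add NB@13 -> ring=[13:NB,73:NA]
Op 6: remove NA -> ring=[13:NB]
Op 7: add NC@18 -> ring=[13:NB,18:NC]
Op 8: add ND@0 -> ring=[0:ND,13:NB,18:NC]
Op 9: add NE@20 -> ring=[0:ND,13:NB,18:NC,20:NE]
Op 10: route key 75: none >= 75, wrap to smallest pos 0 -> ND
Final route key 24: none >= 24, wrap to smallest pos 0 -> ND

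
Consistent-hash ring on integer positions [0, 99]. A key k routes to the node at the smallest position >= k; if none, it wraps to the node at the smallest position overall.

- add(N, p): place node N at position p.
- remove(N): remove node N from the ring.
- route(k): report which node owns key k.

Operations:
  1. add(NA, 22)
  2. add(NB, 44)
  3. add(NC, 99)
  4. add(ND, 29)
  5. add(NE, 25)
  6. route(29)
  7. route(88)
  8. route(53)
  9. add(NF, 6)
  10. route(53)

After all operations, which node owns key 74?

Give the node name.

Op 1: add NA@22 -> ring=[22:NA]
Op 2: add NB@44 -> ring=[22:NA,44:NB]
Op 3: add NC@99 -> ring=[22:NA,44:NB,99:NC]
Op 4: add ND@29 -> ring=[22:NA,29:ND,44:NB,99:NC]
Op 5: add NE@25 -> ring=[22:NA,25:NE,29:ND,44:NB,99:NC]
Op 6: route key 29: smallest pos >= 29 is 29 -> ND
Op 7: route key 88: smallest pos >= 88 is 99 -> NC
Op 8: route key 53: smallest pos >= 53 is 99 -> NC
Op 9: add NF@6 -> ring=[6:NF,22:NA,25:NE,29:ND,44:NB,99:NC]
Op 10: route key 53: smallest pos >= 53 is 99 -> NC
Final route key 74: smallest pos >= 74 is 99 -> NC

Answer: NC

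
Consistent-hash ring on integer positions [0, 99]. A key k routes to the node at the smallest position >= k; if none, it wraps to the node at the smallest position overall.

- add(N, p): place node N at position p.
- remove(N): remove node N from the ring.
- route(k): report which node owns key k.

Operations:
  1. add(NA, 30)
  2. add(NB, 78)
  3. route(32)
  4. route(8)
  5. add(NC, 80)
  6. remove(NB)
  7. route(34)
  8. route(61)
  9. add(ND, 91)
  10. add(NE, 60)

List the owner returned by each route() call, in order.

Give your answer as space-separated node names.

Answer: NB NA NC NC

Derivation:
Op 1: add NA@30 -> ring=[30:NA]
Op 2: add NB@78 -> ring=[30:NA,78:NB]
Op 3: route key 32: smallest pos >= 32 is 78 -> NB
Op 4: route key 8: smallest pos >= 8 is 30 -> NA
Op 5: add NC@80 -> ring=[30:NA,78:NB,80:NC]
Op 6: remove NB -> ring=[30:NA,80:NC]
Op 7: route key 34: smallest pos >= 34 is 80 -> NC
Op 8: route key 61: smallest pos >= 61 is 80 -> NC
Op 9: add ND@91 -> ring=[30:NA,80:NC,91:ND]
Op 10: add NE@60 -> ring=[30:NA,60:NE,80:NC,91:ND]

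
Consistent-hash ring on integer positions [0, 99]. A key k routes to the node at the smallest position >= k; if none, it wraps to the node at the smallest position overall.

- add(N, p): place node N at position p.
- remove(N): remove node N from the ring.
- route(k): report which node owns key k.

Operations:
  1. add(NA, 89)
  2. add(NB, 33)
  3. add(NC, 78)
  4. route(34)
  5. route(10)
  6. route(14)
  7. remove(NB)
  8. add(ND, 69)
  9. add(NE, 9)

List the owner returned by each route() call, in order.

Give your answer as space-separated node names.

Answer: NC NB NB

Derivation:
Op 1: add NA@89 -> ring=[89:NA]
Op 2: add NB@33 -> ring=[33:NB,89:NA]
Op 3: add NC@78 -> ring=[33:NB,78:NC,89:NA]
Op 4: route key 34: smallest pos >= 34 is 78 -> NC
Op 5: route key 10: smallest pos >= 10 is 33 -> NB
Op 6: route key 14: smallest pos >= 14 is 33 -> NB
Op 7: remove NB -> ring=[78:NC,89:NA]
Op 8: add ND@69 -> ring=[69:ND,78:NC,89:NA]
Op 9: add NE@9 -> ring=[9:NE,69:ND,78:NC,89:NA]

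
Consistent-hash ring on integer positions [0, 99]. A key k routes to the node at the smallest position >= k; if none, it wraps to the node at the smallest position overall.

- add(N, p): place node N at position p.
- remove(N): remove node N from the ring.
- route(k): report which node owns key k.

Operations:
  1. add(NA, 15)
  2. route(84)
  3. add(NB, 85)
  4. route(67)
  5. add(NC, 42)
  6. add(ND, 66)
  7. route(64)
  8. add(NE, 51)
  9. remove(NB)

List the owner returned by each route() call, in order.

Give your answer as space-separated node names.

Op 1: add NA@15 -> ring=[15:NA]
Op 2: route key 84: none >= 84, wrap to smallest pos 15 -> NA
Op 3: add NB@85 -> ring=[15:NA,85:NB]
Op 4: route key 67: smallest pos >= 67 is 85 -> NB
Op 5: add NC@42 -> ring=[15:NA,42:NC,85:NB]
Op 6: add ND@66 -> ring=[15:NA,42:NC,66:ND,85:NB]
Op 7: route key 64: smallest pos >= 64 is 66 -> ND
Op 8: add NE@51 -> ring=[15:NA,42:NC,51:NE,66:ND,85:NB]
Op 9: remove NB -> ring=[15:NA,42:NC,51:NE,66:ND]

Answer: NA NB ND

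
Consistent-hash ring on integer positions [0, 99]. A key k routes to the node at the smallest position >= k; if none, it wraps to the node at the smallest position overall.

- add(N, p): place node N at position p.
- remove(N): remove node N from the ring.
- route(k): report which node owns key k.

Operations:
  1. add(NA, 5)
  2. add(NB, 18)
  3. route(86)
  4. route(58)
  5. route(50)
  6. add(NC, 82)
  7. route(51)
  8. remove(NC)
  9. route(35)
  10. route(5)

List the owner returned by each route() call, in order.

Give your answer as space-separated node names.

Answer: NA NA NA NC NA NA

Derivation:
Op 1: add NA@5 -> ring=[5:NA]
Op 2: add NB@18 -> ring=[5:NA,18:NB]
Op 3: route key 86: none >= 86, wrap to smallest pos 5 -> NA
Op 4: route key 58: none >= 58, wrap to smallest pos 5 -> NA
Op 5: route key 50: none >= 50, wrap to smallest pos 5 -> NA
Op 6: add NC@82 -> ring=[5:NA,18:NB,82:NC]
Op 7: route key 51: smallest pos >= 51 is 82 -> NC
Op 8: remove NC -> ring=[5:NA,18:NB]
Op 9: route key 35: none >= 35, wrap to smallest pos 5 -> NA
Op 10: route key 5: smallest pos >= 5 is 5 -> NA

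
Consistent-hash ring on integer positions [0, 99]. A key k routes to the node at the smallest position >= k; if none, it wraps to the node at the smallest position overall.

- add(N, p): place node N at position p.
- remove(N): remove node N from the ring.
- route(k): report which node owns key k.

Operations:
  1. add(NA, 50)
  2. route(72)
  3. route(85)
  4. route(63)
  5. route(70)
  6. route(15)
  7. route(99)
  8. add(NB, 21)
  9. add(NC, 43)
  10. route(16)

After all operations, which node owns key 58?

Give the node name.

Answer: NB

Derivation:
Op 1: add NA@50 -> ring=[50:NA]
Op 2: route key 72: none >= 72, wrap to smallest pos 50 -> NA
Op 3: route key 85: none >= 85, wrap to smallest pos 50 -> NA
Op 4: route key 63: none >= 63, wrap to smallest pos 50 -> NA
Op 5: route key 70: none >= 70, wrap to smallest pos 50 -> NA
Op 6: route key 15: smallest pos >= 15 is 50 -> NA
Op 7: route key 99: none >= 99, wrap to smallest pos 50 -> NA
Op 8: add NB@21 -> ring=[21:NB,50:NA]
Op 9: add NC@43 -> ring=[21:NB,43:NC,50:NA]
Op 10: route key 16: smallest pos >= 16 is 21 -> NB
Final route key 58: none >= 58, wrap to smallest pos 21 -> NB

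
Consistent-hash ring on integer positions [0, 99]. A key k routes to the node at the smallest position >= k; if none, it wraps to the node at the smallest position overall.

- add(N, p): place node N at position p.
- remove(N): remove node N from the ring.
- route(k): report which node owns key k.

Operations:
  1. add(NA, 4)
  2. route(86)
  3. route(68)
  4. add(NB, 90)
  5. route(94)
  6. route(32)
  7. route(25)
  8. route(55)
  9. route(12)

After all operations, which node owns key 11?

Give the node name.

Answer: NB

Derivation:
Op 1: add NA@4 -> ring=[4:NA]
Op 2: route key 86: none >= 86, wrap to smallest pos 4 -> NA
Op 3: route key 68: none >= 68, wrap to smallest pos 4 -> NA
Op 4: add NB@90 -> ring=[4:NA,90:NB]
Op 5: route key 94: none >= 94, wrap to smallest pos 4 -> NA
Op 6: route key 32: smallest pos >= 32 is 90 -> NB
Op 7: route key 25: smallest pos >= 25 is 90 -> NB
Op 8: route key 55: smallest pos >= 55 is 90 -> NB
Op 9: route key 12: smallest pos >= 12 is 90 -> NB
Final route key 11: smallest pos >= 11 is 90 -> NB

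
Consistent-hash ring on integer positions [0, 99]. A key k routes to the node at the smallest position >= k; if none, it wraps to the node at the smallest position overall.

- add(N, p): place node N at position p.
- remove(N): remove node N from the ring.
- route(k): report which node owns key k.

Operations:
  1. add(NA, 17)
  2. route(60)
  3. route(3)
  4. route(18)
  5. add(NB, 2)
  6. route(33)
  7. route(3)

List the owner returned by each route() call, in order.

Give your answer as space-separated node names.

Op 1: add NA@17 -> ring=[17:NA]
Op 2: route key 60: none >= 60, wrap to smallest pos 17 -> NA
Op 3: route key 3: smallest pos >= 3 is 17 -> NA
Op 4: route key 18: none >= 18, wrap to smallest pos 17 -> NA
Op 5: add NB@2 -> ring=[2:NB,17:NA]
Op 6: route key 33: none >= 33, wrap to smallest pos 2 -> NB
Op 7: route key 3: smallest pos >= 3 is 17 -> NA

Answer: NA NA NA NB NA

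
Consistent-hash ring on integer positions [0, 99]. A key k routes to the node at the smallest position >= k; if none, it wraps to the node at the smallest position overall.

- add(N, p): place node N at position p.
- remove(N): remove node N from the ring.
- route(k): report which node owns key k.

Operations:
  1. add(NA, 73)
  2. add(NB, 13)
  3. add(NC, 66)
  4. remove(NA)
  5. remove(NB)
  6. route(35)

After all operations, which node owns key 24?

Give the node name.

Op 1: add NA@73 -> ring=[73:NA]
Op 2: add NB@13 -> ring=[13:NB,73:NA]
Op 3: add NC@66 -> ring=[13:NB,66:NC,73:NA]
Op 4: remove NA -> ring=[13:NB,66:NC]
Op 5: remove NB -> ring=[66:NC]
Op 6: route key 35: smallest pos >= 35 is 66 -> NC
Final route key 24: smallest pos >= 24 is 66 -> NC

Answer: NC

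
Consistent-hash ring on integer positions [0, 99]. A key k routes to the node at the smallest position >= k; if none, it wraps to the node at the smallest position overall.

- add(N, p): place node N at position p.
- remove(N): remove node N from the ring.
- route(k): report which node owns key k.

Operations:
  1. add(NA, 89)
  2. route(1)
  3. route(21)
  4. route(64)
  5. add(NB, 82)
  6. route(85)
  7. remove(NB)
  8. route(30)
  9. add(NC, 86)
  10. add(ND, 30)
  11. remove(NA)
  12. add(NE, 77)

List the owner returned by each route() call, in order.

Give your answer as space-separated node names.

Answer: NA NA NA NA NA

Derivation:
Op 1: add NA@89 -> ring=[89:NA]
Op 2: route key 1: smallest pos >= 1 is 89 -> NA
Op 3: route key 21: smallest pos >= 21 is 89 -> NA
Op 4: route key 64: smallest pos >= 64 is 89 -> NA
Op 5: add NB@82 -> ring=[82:NB,89:NA]
Op 6: route key 85: smallest pos >= 85 is 89 -> NA
Op 7: remove NB -> ring=[89:NA]
Op 8: route key 30: smallest pos >= 30 is 89 -> NA
Op 9: add NC@86 -> ring=[86:NC,89:NA]
Op 10: add ND@30 -> ring=[30:ND,86:NC,89:NA]
Op 11: remove NA -> ring=[30:ND,86:NC]
Op 12: add NE@77 -> ring=[30:ND,77:NE,86:NC]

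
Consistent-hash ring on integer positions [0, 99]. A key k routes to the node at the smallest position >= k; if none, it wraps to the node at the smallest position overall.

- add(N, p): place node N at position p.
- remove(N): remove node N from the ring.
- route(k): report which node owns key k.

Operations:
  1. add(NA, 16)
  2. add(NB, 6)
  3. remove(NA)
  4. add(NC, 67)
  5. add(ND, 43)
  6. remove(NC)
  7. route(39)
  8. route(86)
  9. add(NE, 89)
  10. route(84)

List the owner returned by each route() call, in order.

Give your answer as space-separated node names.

Op 1: add NA@16 -> ring=[16:NA]
Op 2: add NB@6 -> ring=[6:NB,16:NA]
Op 3: remove NA -> ring=[6:NB]
Op 4: add NC@67 -> ring=[6:NB,67:NC]
Op 5: add ND@43 -> ring=[6:NB,43:ND,67:NC]
Op 6: remove NC -> ring=[6:NB,43:ND]
Op 7: route key 39: smallest pos >= 39 is 43 -> ND
Op 8: route key 86: none >= 86, wrap to smallest pos 6 -> NB
Op 9: add NE@89 -> ring=[6:NB,43:ND,89:NE]
Op 10: route key 84: smallest pos >= 84 is 89 -> NE

Answer: ND NB NE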